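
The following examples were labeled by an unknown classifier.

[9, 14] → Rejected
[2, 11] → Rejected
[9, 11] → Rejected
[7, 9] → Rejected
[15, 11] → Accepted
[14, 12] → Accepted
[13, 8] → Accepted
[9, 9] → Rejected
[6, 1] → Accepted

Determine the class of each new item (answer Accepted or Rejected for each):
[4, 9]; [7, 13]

Rejected, Rejected

The common property of the 'Accepted' items is: first > second. No 'Rejected' item has it.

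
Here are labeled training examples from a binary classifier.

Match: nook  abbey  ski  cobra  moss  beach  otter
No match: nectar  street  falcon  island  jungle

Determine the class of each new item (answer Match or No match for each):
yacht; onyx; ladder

The pattern is that an item is 'Match' exactly when: length ≤ 5.

Match, Match, No match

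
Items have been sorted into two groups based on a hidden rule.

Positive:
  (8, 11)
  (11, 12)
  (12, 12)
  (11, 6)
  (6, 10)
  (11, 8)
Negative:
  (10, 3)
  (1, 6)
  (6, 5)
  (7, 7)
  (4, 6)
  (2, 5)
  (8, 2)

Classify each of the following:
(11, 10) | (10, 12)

Positive, Positive

A rule that fits every label: sum ≥ 16 — true of each 'Positive' example, false of each 'Negative' one.
(11, 10): 11+10 = 21 — passes, so Positive. (10, 12): 10+12 = 22 — passes, so Positive.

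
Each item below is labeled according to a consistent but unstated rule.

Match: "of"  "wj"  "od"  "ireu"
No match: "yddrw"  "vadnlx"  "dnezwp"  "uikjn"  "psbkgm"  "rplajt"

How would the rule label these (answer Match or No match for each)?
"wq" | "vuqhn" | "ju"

Match, No match, Match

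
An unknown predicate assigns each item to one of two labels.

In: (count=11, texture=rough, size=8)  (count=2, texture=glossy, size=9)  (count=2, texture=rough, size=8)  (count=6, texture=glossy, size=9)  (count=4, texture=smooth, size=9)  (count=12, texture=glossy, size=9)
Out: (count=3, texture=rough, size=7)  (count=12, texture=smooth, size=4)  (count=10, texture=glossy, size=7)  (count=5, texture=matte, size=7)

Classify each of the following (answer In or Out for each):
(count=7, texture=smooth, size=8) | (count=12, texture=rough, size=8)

The pattern is that an item is 'In' exactly when: size ≥ 8.
(count=7, texture=smooth, size=8): size = 8 — matches, so In.
(count=12, texture=rough, size=8): size = 8 — matches, so In.

In, In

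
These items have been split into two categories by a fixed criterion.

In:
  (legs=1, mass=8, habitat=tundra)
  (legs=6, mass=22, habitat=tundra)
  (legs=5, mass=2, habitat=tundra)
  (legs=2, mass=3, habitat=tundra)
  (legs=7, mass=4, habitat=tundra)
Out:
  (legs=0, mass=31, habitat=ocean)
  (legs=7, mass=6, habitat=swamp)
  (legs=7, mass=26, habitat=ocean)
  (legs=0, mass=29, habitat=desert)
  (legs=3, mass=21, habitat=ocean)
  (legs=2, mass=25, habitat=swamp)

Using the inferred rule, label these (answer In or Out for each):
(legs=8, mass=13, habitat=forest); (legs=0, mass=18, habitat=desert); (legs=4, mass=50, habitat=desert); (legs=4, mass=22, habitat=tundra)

Out, Out, Out, In

Comparing the two groups points to one rule — habitat is tundra.
(legs=8, mass=13, habitat=forest): habitat is forest — does not fit, so Out.
(legs=0, mass=18, habitat=desert): habitat is desert — does not fit, so Out.
(legs=4, mass=50, habitat=desert): habitat is desert — does not fit, so Out.
(legs=4, mass=22, habitat=tundra): habitat is tundra — matches, so In.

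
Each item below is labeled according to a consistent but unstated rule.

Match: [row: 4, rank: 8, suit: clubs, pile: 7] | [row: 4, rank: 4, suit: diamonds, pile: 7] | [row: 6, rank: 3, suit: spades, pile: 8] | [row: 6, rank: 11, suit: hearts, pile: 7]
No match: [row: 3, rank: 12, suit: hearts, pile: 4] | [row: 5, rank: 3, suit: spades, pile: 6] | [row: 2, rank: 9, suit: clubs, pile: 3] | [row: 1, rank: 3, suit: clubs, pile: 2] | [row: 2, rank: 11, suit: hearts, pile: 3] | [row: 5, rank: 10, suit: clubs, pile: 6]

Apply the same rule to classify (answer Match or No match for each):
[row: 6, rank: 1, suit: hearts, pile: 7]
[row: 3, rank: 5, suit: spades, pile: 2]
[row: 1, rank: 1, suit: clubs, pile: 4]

Match, No match, No match

A rule that fits every label: pile ≥ 7 — true of each 'Match' example, false of each 'No match' one.
Match: [row: 6, rank: 1, suit: hearts, pile: 7], since pile = 7.
No match: [row: 3, rank: 5, suit: spades, pile: 2], since pile = 2.
No match: [row: 1, rank: 1, suit: clubs, pile: 4], since pile = 4.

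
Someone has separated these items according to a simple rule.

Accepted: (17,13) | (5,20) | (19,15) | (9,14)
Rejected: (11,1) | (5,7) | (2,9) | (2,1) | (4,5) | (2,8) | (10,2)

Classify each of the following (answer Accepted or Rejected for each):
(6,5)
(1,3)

Rejected, Rejected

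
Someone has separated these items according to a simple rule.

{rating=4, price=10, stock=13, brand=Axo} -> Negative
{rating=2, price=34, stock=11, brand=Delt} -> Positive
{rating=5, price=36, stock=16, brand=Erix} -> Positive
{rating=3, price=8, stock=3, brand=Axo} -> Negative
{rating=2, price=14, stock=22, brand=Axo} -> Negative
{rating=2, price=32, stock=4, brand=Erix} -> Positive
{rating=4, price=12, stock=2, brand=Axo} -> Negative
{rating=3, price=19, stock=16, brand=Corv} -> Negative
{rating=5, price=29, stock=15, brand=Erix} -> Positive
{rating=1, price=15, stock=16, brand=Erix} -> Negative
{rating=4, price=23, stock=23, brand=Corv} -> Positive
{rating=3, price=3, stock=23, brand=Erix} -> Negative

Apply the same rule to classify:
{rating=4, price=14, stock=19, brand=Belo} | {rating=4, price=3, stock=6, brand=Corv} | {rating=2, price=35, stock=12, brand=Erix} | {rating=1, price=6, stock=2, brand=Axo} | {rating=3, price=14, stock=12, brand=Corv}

The common property of the 'Positive' items is: price ≥ 23. No 'Negative' item has it.
{rating=4, price=14, stock=19, brand=Belo}: price = 14 — doesn't qualify, so Negative. {rating=4, price=3, stock=6, brand=Corv}: price = 3 — doesn't qualify, so Negative. {rating=2, price=35, stock=12, brand=Erix}: price = 35 — matches, so Positive. {rating=1, price=6, stock=2, brand=Axo}: price = 6 — doesn't qualify, so Negative. {rating=3, price=14, stock=12, brand=Corv}: price = 14 — doesn't qualify, so Negative.

Negative, Negative, Positive, Negative, Negative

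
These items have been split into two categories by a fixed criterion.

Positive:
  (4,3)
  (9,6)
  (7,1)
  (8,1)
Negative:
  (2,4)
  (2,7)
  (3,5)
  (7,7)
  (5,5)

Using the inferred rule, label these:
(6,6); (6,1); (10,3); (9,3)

The simplest hypothesis consistent with all the labels is: first > second.
(6,6): 6 = 6 — doesn't match, so Negative. (6,1): 6 > 1 — meets the rule, so Positive. (10,3): 10 > 3 — meets the rule, so Positive. (9,3): 9 > 3 — meets the rule, so Positive.

Negative, Positive, Positive, Positive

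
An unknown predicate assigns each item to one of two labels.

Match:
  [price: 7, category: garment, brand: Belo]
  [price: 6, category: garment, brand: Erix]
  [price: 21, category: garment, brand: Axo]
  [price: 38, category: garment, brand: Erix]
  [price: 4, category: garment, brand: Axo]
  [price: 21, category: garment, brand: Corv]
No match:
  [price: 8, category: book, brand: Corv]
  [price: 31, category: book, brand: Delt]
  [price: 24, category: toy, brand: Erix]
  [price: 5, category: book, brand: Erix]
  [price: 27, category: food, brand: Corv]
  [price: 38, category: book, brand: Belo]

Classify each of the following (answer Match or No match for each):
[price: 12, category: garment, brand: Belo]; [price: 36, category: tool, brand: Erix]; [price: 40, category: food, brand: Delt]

Match, No match, No match

The distinguishing property — category is garment — holds for all the 'Match' cases and none of the 'No match' cases.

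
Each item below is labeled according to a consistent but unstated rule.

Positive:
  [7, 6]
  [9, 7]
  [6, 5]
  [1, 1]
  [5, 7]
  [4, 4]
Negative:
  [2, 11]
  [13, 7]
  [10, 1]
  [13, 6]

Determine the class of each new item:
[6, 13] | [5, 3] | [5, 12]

Rule: max ≤ 9. This holds for each 'Positive' example and fails for each 'Negative' one.
[6, 13] — max 13, hence Negative.
[5, 3] — max 5, hence Positive.
[5, 12] — max 12, hence Negative.

Negative, Positive, Negative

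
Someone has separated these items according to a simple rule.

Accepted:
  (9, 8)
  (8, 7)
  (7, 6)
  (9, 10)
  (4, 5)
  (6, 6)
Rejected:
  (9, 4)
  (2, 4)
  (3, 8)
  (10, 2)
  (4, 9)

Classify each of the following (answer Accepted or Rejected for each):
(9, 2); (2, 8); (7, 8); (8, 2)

Rejected, Rejected, Accepted, Rejected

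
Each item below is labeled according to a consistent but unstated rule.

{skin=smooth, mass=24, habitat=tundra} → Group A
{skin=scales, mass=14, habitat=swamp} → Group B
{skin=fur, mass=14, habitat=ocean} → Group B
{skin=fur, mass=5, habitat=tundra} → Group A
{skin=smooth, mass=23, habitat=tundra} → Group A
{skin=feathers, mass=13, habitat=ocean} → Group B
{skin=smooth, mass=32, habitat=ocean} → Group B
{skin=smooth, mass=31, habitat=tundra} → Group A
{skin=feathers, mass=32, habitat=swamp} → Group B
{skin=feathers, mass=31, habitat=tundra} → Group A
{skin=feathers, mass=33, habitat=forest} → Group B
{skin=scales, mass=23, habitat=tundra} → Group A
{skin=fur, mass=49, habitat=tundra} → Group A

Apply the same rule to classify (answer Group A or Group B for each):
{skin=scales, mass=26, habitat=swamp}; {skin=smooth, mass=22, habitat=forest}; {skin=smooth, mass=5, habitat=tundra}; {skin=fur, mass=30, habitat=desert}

The simplest hypothesis consistent with all the labels is: habitat is tundra.
Group B: {skin=scales, mass=26, habitat=swamp}, since habitat is swamp.
Group B: {skin=smooth, mass=22, habitat=forest}, since habitat is forest.
Group A: {skin=smooth, mass=5, habitat=tundra}, since habitat is tundra.
Group B: {skin=fur, mass=30, habitat=desert}, since habitat is desert.

Group B, Group B, Group A, Group B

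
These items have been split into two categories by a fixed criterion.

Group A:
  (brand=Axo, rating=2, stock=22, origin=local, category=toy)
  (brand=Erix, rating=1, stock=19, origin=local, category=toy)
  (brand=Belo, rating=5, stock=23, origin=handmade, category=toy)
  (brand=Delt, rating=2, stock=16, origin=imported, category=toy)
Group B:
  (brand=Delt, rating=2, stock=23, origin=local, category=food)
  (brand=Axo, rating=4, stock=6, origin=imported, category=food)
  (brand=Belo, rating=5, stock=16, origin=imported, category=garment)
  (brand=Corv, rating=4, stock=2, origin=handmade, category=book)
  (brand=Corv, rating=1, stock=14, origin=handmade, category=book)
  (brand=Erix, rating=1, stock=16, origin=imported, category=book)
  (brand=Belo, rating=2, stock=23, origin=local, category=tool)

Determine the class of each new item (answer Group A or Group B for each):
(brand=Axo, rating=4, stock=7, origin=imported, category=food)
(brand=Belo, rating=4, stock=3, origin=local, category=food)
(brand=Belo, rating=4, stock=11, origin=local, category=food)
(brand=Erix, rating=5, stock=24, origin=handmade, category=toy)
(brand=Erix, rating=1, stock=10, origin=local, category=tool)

The pattern is that an item is 'Group A' exactly when: category is toy.
(brand=Axo, rating=4, stock=7, origin=imported, category=food) — category is food, hence Group B. (brand=Belo, rating=4, stock=3, origin=local, category=food) — category is food, hence Group B. (brand=Belo, rating=4, stock=11, origin=local, category=food) — category is food, hence Group B. (brand=Erix, rating=5, stock=24, origin=handmade, category=toy) — category is toy, hence Group A. (brand=Erix, rating=1, stock=10, origin=local, category=tool) — category is tool, hence Group B.

Group B, Group B, Group B, Group A, Group B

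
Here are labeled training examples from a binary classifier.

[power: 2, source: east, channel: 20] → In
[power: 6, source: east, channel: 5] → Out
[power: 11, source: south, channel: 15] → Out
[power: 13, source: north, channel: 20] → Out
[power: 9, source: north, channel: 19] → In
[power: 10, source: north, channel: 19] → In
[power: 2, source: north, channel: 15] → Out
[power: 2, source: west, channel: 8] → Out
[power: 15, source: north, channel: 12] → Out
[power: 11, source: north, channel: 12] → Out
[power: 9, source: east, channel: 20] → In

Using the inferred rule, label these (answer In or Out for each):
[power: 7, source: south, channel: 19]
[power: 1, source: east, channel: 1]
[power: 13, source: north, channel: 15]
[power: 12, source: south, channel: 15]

In, Out, Out, Out

Rule: power ≤ 10 AND channel ≥ 19. This holds for each 'In' example and fails for each 'Out' one.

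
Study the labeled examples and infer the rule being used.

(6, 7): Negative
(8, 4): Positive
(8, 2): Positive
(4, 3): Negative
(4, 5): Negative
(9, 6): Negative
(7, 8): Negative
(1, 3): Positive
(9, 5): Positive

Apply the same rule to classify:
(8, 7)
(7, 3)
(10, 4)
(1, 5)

Negative, Positive, Positive, Positive

The pattern is that an item is 'Positive' exactly when: sum is even.
(8, 7) → 8+7 = 15 → Negative. (7, 3) → 7+3 = 10 → Positive. (10, 4) → 10+4 = 14 → Positive. (1, 5) → 1+5 = 6 → Positive.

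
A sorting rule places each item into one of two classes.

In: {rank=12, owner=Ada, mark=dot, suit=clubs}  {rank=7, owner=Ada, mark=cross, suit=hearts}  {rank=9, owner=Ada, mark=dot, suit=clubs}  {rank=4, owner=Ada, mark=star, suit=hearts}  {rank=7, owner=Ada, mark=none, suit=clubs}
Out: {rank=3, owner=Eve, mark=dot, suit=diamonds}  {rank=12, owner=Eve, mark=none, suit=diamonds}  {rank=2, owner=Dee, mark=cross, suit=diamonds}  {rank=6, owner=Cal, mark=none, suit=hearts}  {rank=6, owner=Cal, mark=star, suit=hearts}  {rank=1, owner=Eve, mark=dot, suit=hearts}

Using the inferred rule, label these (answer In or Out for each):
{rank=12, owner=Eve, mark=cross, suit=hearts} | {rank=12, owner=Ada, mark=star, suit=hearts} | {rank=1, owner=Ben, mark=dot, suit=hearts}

Out, In, Out

The simplest hypothesis consistent with all the labels is: owner is Ada.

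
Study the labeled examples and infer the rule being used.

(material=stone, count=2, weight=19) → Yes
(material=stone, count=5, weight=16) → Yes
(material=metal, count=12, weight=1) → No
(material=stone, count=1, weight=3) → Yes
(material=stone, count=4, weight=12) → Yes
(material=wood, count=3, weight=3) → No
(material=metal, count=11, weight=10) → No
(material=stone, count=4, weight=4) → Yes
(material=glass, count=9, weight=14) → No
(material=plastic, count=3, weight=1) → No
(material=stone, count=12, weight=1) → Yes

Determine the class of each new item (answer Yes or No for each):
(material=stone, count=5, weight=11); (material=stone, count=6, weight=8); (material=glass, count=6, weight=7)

One predicate separates the groups cleanly: material is stone.
(material=stone, count=5, weight=11): material is stone — meets the rule, so Yes. (material=stone, count=6, weight=8): material is stone — meets the rule, so Yes. (material=glass, count=6, weight=7): material is glass — lacks this property, so No.

Yes, Yes, No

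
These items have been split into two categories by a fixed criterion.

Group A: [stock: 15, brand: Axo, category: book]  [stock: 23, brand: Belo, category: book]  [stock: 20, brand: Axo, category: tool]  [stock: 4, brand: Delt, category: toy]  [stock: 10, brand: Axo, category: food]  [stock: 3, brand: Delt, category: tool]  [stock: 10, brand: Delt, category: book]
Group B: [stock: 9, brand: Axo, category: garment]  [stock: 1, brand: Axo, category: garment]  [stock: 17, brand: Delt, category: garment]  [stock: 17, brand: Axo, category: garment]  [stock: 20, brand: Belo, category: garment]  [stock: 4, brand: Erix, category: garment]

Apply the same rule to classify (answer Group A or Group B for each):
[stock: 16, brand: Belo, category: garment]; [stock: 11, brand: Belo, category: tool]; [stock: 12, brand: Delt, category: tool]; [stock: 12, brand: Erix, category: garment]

Group B, Group A, Group A, Group B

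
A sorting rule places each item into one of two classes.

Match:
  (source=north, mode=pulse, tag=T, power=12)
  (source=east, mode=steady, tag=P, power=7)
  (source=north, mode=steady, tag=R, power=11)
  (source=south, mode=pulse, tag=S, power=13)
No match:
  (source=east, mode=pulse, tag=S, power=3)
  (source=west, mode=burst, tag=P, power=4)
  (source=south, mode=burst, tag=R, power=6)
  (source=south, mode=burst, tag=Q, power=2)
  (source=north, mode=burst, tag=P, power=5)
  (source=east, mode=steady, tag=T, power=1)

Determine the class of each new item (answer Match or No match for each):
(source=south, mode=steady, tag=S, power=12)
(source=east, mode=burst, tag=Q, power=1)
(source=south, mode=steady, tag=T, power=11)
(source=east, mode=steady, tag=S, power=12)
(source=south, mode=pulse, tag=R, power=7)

Match, No match, Match, Match, Match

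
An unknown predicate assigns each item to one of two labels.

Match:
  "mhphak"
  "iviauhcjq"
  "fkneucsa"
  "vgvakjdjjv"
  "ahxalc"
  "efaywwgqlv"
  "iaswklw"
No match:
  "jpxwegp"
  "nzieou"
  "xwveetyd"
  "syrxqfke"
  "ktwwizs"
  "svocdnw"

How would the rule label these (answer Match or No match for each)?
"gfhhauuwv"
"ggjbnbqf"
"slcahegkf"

The rule appears to be: contains 'a'.
"gfhhauuwv": has 'a' — checks out, so Match.
"ggjbnbqf": no 'a' — does not pass, so No match.
"slcahegkf": has 'a' — checks out, so Match.

Match, No match, Match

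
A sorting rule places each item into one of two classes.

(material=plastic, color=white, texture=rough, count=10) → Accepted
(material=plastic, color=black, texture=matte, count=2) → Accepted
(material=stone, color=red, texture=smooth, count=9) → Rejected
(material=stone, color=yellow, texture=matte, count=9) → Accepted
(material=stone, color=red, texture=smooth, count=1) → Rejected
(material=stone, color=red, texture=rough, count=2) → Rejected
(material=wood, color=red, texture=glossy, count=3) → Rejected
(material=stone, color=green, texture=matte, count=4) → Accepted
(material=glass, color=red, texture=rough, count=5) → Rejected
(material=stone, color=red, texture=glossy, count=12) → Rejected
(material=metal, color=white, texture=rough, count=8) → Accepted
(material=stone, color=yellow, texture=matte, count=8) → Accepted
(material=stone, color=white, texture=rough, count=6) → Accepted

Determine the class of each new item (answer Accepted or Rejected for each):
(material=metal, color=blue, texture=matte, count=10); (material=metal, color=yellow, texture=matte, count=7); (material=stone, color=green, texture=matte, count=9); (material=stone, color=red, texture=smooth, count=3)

Accepted, Accepted, Accepted, Rejected

Comparing the two groups points to one rule — color is not red.
(material=metal, color=blue, texture=matte, count=10) → color is blue → Accepted.
(material=metal, color=yellow, texture=matte, count=7) → color is yellow → Accepted.
(material=stone, color=green, texture=matte, count=9) → color is green → Accepted.
(material=stone, color=red, texture=smooth, count=3) → color is red → Rejected.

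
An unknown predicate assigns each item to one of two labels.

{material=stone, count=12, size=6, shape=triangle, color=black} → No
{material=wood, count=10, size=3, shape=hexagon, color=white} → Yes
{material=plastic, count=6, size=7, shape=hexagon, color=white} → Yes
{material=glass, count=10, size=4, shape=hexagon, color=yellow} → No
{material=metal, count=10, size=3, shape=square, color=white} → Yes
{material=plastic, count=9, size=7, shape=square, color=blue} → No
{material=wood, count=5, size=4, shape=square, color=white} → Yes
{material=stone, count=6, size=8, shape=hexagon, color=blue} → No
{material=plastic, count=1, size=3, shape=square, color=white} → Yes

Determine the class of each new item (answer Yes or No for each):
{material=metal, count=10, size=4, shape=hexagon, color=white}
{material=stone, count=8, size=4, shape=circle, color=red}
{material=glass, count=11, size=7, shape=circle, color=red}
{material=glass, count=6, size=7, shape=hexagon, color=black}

Yes, No, No, No

The classifier is using: color is white.
{material=metal, count=10, size=4, shape=hexagon, color=white}: color is white — satisfies this, so Yes. {material=stone, count=8, size=4, shape=circle, color=red}: color is red — does not satisfy this, so No. {material=glass, count=11, size=7, shape=circle, color=red}: color is red — does not satisfy this, so No. {material=glass, count=6, size=7, shape=hexagon, color=black}: color is black — does not satisfy this, so No.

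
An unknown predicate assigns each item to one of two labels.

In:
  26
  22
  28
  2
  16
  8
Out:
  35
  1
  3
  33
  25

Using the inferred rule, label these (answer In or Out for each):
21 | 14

One predicate separates the groups cleanly: even.
21: 21 is odd — fails the rule, so Out. 14: 14 is even — meets the rule, so In.

Out, In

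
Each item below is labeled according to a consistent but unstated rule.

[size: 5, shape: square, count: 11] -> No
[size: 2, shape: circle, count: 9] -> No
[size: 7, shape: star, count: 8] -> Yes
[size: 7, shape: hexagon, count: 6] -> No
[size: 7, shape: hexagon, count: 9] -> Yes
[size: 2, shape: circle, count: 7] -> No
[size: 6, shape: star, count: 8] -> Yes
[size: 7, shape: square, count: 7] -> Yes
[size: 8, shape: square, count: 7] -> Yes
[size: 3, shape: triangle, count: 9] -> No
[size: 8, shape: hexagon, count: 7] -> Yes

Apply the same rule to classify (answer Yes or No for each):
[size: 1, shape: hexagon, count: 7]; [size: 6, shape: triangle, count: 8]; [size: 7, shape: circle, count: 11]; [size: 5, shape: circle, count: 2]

The classifier is using: count ≥ 7 AND size ≥ 6.
[size: 1, shape: hexagon, count: 7] → count = 7, size = 1 → No.
[size: 6, shape: triangle, count: 8] → count = 8, size = 6 → Yes.
[size: 7, shape: circle, count: 11] → count = 11, size = 7 → Yes.
[size: 5, shape: circle, count: 2] → count = 2, size = 5 → No.

No, Yes, Yes, No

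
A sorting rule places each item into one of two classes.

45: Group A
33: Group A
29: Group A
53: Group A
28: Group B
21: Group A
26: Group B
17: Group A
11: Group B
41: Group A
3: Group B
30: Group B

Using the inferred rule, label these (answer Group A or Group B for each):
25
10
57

The classifier is using: ≡ 1 (mod 4).
25: 25 mod 4 = 1 — matches, so Group A. 10: 10 mod 4 = 2 — doesn't match, so Group B. 57: 57 mod 4 = 1 — matches, so Group A.

Group A, Group B, Group A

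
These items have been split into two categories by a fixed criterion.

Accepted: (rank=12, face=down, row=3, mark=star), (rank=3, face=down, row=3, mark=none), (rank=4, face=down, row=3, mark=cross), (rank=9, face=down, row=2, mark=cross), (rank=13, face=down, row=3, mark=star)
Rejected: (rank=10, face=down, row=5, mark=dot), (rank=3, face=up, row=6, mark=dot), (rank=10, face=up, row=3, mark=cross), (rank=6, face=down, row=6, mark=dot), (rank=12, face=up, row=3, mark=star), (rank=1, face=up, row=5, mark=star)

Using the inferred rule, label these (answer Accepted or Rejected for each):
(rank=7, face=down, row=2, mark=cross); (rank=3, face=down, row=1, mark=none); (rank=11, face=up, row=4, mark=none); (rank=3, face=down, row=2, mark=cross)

Accepted, Accepted, Rejected, Accepted

All 'Accepted' examples share one property — face is down AND row ≤ 3 — and every 'Rejected' example lacks it.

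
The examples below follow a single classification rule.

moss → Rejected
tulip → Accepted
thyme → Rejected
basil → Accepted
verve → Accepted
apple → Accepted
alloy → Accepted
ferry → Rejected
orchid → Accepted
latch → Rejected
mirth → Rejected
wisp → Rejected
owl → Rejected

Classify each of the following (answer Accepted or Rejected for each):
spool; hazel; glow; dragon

The simplest hypothesis consistent with all the labels is: has ≥ 2 vowels.
spool: Accepted (2 vowels). hazel: Accepted (2 vowels). glow: Rejected (1 vowel). dragon: Accepted (2 vowels).

Accepted, Accepted, Rejected, Accepted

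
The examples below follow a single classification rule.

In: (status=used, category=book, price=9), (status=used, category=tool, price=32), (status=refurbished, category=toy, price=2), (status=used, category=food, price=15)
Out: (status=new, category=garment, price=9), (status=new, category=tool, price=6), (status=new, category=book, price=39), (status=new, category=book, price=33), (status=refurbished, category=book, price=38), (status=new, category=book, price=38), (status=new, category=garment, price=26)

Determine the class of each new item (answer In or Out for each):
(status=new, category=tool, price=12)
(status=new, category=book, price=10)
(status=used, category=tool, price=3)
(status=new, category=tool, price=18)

Out, Out, In, Out

The pattern is that an item is 'In' exactly when: category is toy OR status is used.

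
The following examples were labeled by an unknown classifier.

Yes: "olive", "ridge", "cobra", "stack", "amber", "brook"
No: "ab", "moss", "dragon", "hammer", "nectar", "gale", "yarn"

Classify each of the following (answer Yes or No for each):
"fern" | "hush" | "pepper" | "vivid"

The pattern is that an item is 'Yes' exactly when: odd length.
"fern": No (length 4). "hush": No (length 4). "pepper": No (length 6). "vivid": Yes (length 5).

No, No, No, Yes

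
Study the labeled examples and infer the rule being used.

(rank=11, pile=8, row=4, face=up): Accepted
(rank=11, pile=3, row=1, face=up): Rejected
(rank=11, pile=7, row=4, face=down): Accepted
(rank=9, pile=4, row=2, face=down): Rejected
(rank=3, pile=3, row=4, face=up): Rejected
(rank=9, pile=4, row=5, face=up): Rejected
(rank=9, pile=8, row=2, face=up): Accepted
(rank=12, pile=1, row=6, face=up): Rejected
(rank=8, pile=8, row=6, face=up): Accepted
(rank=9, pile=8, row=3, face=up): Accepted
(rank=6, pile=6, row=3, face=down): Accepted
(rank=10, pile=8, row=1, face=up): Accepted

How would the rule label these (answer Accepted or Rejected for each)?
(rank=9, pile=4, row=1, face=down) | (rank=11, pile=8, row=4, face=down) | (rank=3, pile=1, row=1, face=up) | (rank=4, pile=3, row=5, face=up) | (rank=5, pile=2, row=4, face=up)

Rejected, Accepted, Rejected, Rejected, Rejected

The distinguishing property — pile ≥ 6 — holds for all the 'Accepted' cases and none of the 'Rejected' cases.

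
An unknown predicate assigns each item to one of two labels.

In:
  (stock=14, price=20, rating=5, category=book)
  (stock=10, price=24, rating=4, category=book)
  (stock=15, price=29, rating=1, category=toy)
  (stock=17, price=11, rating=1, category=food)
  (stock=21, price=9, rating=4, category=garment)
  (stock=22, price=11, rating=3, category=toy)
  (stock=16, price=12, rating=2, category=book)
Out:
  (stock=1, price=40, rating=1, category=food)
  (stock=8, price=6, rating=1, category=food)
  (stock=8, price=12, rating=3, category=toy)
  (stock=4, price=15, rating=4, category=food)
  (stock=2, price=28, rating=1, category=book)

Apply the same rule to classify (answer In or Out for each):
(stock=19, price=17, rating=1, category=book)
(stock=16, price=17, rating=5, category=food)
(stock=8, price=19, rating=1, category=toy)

In, In, Out

'In' ⟺ stock ≥ 10.
(stock=19, price=17, rating=1, category=book): stock = 19 — has this property, so In. (stock=16, price=17, rating=5, category=food): stock = 16 — has this property, so In. (stock=8, price=19, rating=1, category=toy): stock = 8 — doesn't qualify, so Out.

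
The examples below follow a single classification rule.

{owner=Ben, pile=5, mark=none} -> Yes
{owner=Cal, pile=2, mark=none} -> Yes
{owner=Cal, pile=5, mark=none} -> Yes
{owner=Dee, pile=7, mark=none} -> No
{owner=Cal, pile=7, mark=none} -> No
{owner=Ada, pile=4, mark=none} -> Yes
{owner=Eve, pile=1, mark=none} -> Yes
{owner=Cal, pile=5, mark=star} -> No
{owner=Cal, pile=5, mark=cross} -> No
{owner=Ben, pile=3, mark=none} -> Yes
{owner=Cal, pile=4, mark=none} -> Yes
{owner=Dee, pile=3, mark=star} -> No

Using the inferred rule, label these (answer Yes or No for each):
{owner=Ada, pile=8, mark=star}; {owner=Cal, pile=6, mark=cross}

No, No

The simplest hypothesis consistent with all the labels is: mark is none AND pile ≤ 5.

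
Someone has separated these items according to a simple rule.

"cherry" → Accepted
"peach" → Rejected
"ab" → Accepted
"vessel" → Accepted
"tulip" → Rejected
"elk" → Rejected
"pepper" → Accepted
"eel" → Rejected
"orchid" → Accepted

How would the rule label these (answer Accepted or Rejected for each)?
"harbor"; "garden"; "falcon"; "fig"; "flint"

The pattern is that an item is 'Accepted' exactly when: even length.
"harbor": length 6, meets the rule → Accepted. "garden": length 6, meets the rule → Accepted. "falcon": length 6, meets the rule → Accepted. "fig": length 3, does not pass → Rejected. "flint": length 5, does not pass → Rejected.

Accepted, Accepted, Accepted, Rejected, Rejected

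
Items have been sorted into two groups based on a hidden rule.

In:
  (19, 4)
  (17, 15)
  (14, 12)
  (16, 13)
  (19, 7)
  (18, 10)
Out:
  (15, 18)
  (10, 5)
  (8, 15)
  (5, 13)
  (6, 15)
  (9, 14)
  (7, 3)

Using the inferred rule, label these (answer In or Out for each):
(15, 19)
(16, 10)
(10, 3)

The rule appears to be: first > second AND sum ≥ 18.
(15, 19): 15 < 19, 15+19 = 34, doesn't match → Out. (16, 10): 16 > 10, 16+10 = 26, passes → In. (10, 3): 10 > 3, 10+3 = 13, doesn't match → Out.

Out, In, Out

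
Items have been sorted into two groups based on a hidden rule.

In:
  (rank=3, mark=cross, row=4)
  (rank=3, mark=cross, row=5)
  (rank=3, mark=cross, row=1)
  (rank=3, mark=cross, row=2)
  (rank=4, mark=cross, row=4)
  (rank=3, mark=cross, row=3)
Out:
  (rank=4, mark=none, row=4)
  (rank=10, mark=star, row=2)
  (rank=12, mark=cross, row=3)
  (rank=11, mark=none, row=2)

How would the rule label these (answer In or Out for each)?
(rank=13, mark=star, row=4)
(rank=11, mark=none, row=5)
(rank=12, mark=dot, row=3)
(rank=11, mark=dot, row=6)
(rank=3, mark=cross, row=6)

All 'In' examples share one property — mark is cross AND rank ≤ 4 — and every 'Out' example lacks it.
(rank=13, mark=star, row=4): Out (mark is star, rank = 13).
(rank=11, mark=none, row=5): Out (mark is none, rank = 11).
(rank=12, mark=dot, row=3): Out (mark is dot, rank = 12).
(rank=11, mark=dot, row=6): Out (mark is dot, rank = 11).
(rank=3, mark=cross, row=6): In (mark is cross, rank = 3).

Out, Out, Out, Out, In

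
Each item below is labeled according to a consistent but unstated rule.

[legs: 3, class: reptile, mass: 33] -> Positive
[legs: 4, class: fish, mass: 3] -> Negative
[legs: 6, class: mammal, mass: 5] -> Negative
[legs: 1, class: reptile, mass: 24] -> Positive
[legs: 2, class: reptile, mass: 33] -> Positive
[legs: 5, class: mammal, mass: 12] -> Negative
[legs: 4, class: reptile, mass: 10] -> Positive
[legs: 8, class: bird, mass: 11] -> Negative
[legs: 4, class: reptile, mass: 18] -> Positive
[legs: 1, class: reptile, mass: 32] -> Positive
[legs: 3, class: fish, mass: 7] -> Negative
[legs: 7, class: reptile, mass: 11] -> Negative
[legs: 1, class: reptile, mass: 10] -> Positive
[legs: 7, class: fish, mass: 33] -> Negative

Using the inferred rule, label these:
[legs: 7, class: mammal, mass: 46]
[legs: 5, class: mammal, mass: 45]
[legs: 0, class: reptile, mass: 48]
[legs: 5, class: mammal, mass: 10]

Negative, Negative, Positive, Negative

The common property of the 'Positive' items is: class is reptile AND legs ≤ 4. No 'Negative' item has it.
[legs: 7, class: mammal, mass: 46]: class is mammal, legs = 7, does not satisfy this → Negative.
[legs: 5, class: mammal, mass: 45]: class is mammal, legs = 5, does not satisfy this → Negative.
[legs: 0, class: reptile, mass: 48]: class is reptile, legs = 0, satisfies this → Positive.
[legs: 5, class: mammal, mass: 10]: class is mammal, legs = 5, does not satisfy this → Negative.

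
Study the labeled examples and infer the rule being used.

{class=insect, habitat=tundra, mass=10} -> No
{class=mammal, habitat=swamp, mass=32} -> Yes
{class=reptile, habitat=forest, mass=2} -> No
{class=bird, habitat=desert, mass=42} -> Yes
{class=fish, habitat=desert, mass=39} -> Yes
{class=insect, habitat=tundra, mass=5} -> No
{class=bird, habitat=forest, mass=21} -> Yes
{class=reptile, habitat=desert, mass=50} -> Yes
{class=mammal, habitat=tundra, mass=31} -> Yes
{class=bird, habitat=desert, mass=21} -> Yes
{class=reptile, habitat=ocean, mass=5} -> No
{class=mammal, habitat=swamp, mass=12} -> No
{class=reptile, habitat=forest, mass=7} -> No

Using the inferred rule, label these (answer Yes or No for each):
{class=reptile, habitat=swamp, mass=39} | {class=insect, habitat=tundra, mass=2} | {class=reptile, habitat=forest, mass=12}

The classifier is using: mass ≥ 21.

Yes, No, No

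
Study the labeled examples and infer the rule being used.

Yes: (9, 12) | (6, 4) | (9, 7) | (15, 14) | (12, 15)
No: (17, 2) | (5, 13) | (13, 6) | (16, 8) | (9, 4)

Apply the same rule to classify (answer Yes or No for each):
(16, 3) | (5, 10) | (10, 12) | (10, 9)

One predicate separates the groups cleanly: |first − second| ≤ 3.
No: (16, 3), since |16−3| = 13.
No: (5, 10), since |5−10| = 5.
Yes: (10, 12), since |10−12| = 2.
Yes: (10, 9), since |10−9| = 1.

No, No, Yes, Yes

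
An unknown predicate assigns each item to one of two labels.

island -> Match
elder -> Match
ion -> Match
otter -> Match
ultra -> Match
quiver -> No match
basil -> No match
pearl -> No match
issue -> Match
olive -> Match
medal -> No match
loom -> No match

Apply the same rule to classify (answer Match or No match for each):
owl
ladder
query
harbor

Rule: starts with a vowel. This holds for each 'Match' example and fails for each 'No match' one.
owl — starts with 'o', hence Match.
ladder — starts with 'l', hence No match.
query — starts with 'q', hence No match.
harbor — starts with 'h', hence No match.

Match, No match, No match, No match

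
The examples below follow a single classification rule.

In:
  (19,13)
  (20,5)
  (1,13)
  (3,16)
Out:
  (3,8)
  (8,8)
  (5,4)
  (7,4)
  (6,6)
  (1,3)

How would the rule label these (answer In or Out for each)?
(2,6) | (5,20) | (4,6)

Out, In, Out

'In' ⟺ max ≥ 13.
(2,6) → max 6 → Out. (5,20) → max 20 → In. (4,6) → max 6 → Out.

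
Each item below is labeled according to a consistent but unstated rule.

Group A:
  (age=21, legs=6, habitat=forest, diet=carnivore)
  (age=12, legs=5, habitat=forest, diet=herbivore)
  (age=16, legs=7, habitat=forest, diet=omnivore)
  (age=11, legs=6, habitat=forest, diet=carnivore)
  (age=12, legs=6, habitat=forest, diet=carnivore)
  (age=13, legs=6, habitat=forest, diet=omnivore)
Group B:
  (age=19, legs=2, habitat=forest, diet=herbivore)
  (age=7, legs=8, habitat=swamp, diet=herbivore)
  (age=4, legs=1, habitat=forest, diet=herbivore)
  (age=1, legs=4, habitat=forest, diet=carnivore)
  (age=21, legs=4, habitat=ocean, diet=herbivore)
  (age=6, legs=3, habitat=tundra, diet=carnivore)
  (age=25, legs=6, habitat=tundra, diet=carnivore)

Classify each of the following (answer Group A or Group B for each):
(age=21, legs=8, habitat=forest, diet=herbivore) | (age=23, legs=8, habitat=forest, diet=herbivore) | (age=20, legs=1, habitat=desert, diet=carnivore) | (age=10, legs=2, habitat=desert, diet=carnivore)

Group A, Group A, Group B, Group B

Rule: habitat is forest AND legs ≥ 5. This holds for each 'Group A' example and fails for each 'Group B' one.
(age=21, legs=8, habitat=forest, diet=herbivore) — habitat is forest, legs = 8, hence Group A.
(age=23, legs=8, habitat=forest, diet=herbivore) — habitat is forest, legs = 8, hence Group A.
(age=20, legs=1, habitat=desert, diet=carnivore) — habitat is desert, legs = 1, hence Group B.
(age=10, legs=2, habitat=desert, diet=carnivore) — habitat is desert, legs = 2, hence Group B.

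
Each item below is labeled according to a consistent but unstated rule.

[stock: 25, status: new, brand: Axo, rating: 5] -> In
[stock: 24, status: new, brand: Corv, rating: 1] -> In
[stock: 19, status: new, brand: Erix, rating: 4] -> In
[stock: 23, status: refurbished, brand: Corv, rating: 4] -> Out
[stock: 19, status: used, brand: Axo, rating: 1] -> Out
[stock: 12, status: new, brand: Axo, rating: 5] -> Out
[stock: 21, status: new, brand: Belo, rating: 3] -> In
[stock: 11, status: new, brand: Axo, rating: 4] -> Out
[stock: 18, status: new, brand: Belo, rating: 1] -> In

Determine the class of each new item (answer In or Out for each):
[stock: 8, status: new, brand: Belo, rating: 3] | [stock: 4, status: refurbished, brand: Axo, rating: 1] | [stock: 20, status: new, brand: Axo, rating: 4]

Rule: status is new AND stock ≥ 18. This holds for each 'In' example and fails for each 'Out' one.
[stock: 8, status: new, brand: Belo, rating: 3]: status is new, stock = 8 — doesn't match, so Out. [stock: 4, status: refurbished, brand: Axo, rating: 1]: status is refurbished, stock = 4 — doesn't match, so Out. [stock: 20, status: new, brand: Axo, rating: 4]: status is new, stock = 20 — passes, so In.

Out, Out, In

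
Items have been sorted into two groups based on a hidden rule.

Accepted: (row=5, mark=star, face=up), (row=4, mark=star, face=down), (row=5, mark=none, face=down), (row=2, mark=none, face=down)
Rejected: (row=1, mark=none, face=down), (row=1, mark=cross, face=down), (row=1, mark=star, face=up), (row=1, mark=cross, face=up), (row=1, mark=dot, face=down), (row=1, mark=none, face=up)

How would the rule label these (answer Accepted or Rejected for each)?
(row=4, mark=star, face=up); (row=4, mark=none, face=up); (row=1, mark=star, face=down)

A rule that fits every label: row ≥ 2 — true of each 'Accepted' example, false of each 'Rejected' one.
(row=4, mark=star, face=up): Accepted (row = 4). (row=4, mark=none, face=up): Accepted (row = 4). (row=1, mark=star, face=down): Rejected (row = 1).

Accepted, Accepted, Rejected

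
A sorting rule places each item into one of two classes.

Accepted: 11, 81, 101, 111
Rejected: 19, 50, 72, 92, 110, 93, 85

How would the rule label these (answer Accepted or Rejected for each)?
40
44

The pattern is that an item is 'Accepted' exactly when: ends in digit 1.
40 — last digit 0, hence Rejected.
44 — last digit 4, hence Rejected.

Rejected, Rejected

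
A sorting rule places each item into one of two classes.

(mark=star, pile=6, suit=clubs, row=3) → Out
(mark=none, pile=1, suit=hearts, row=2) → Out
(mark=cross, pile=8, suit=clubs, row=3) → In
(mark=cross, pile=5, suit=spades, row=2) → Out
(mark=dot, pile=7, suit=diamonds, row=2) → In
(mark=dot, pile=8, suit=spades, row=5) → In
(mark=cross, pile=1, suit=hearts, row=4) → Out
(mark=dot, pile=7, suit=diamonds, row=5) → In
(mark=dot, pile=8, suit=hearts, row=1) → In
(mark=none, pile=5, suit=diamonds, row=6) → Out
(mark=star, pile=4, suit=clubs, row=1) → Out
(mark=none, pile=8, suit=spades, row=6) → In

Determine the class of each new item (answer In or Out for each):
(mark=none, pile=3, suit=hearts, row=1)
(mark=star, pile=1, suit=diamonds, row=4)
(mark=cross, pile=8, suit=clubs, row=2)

'In' ⟺ pile ≥ 7.

Out, Out, In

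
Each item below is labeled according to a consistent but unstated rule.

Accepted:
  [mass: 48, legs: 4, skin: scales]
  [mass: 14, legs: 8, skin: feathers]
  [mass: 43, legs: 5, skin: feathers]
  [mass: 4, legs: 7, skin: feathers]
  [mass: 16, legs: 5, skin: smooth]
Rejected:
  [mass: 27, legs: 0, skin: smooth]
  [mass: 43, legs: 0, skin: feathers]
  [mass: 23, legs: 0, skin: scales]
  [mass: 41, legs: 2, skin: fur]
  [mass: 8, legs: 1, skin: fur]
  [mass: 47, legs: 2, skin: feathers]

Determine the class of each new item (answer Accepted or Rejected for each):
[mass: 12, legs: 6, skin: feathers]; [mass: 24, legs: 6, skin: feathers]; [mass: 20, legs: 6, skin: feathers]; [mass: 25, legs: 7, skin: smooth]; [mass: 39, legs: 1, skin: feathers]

The classifier is using: legs ≥ 4.
[mass: 12, legs: 6, skin: feathers]: legs = 6 — passes, so Accepted. [mass: 24, legs: 6, skin: feathers]: legs = 6 — passes, so Accepted. [mass: 20, legs: 6, skin: feathers]: legs = 6 — passes, so Accepted. [mass: 25, legs: 7, skin: smooth]: legs = 7 — passes, so Accepted. [mass: 39, legs: 1, skin: feathers]: legs = 1 — fails the rule, so Rejected.

Accepted, Accepted, Accepted, Accepted, Rejected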